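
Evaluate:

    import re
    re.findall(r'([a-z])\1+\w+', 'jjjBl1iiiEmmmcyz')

['j']

The backreference `\1` re-matches whatever the first group consumed, character for character.
Scanning left to right: at [0:16] match 'jjjBl1iiiEmmmcyz', group 1 = 'j'.
One capturing group, so `findall` returns just the captured substring from the one match — 1 in all.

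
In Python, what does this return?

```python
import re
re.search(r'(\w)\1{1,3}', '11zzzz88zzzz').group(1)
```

'1'

`\1` has to match the exact text group 1 already captured.
`search` walks the string left to right and returns the first match it finds.
The match spans [0:2] → '11'.
Captured: group 1 = '1'.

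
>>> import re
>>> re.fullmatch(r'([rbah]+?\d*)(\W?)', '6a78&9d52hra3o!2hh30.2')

None

The pattern matches one or more of one of [rbah] (lazy), then zero or more of a digit (captured); then optionally a non-word character (captured).
`re.fullmatch` requires the pattern to consume the entire string.
Here there's no way to consume every character, so the call returns None.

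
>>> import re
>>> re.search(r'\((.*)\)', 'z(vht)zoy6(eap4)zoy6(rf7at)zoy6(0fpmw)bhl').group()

The match spans [1:38] → '(vht)zoy6(eap4)zoy6(rf7at)zoy6(0fpmw)'.

'(vht)zoy6(eap4)zoy6(rf7at)zoy6(0fpmw)'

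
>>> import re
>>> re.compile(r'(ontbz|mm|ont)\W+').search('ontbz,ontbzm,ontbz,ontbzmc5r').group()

`re.search` scans for the first position where the pattern succeeds.
The match spans [0:6] → 'ontbz,'.
Captured: group 1 = 'ontbz'.

'ontbz,'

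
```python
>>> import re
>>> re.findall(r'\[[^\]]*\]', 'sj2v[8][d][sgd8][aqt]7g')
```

['[8]', '[d]', '[sgd8]', '[aqt]']

Scanning left to right: at [4:7] → '[8]'; at [7:10] → '[d]'; at [10:16] → '[sgd8]'; at [16:21] → '[aqt]'.
With no groups in the pattern, `findall` gives back each whole match — 4 here.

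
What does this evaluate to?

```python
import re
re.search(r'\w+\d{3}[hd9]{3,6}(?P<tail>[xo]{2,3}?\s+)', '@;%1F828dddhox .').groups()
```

('ox ',)

The match spans [3:15] → '1F828dddhox '.
Captured: group 1 = 'ox '.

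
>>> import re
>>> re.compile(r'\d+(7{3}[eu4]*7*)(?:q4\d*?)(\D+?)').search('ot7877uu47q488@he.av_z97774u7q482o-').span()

(22, 34)

Pattern: one or more of a digit; then exactly 3 of a literal '7', then zero or more of one of [eu4], then zero or more of the literal '7' (captured); then the literal 'q4', then zero or more of a digit (lazy) (non-capturing group); then one or more of a non-digit (lazy) (captured).
With the lazy modifier that quantifier settles for the fewest repetitions that let the rest of the pattern succeed (the atoms after it are unaffected and can still be greedy).
`re.search` tries every starting position until one works.
The match spans [22:34] → '97774u7q482o'.
Captured: group 1 = '7774u7', group 2 = 'o'.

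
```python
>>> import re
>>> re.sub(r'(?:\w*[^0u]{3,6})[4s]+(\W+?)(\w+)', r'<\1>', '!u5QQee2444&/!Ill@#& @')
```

This matches zero or more of a word character, then 3 to 6 of any character except [0u] (non-capturing group); then one or more of one of [4s]; then one or more of a non-word character (lazy) (captured); then one or more of a word character (captured).
Matches: at [1:17] → 'u5QQee2444&/!Ill'.
The replacement refers to a captured group, so each match is rewritten using its own captured text.

'!<&/!>@#& @'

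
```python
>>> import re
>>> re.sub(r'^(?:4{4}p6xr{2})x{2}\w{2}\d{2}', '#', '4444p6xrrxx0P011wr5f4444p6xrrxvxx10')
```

`sub` substitutes '#' at each match site.

'#1wr5f4444p6xrrxvxx10'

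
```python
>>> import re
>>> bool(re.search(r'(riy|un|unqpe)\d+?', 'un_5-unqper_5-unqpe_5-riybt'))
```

Here no position works, so the call returns None, and `bool(None)` is False.

False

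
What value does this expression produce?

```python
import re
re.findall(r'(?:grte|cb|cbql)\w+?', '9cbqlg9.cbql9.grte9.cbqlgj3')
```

The regex engine tests alternatives in the order written; an earlier branch that matches wins even if a later one would match more.
Walking the string: at [1:4] → 'cbq'; at [8:11] → 'cbq'; at [14:19] → 'grte9'; at [20:23] → 'cbq'.
No capturing groups, so `findall` returns the 4 full match strings.

['cbq', 'cbq', 'grte9', 'cbq']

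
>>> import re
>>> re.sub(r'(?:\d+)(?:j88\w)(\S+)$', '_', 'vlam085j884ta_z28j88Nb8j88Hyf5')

'vlam_'

Each match is replaced by '_'.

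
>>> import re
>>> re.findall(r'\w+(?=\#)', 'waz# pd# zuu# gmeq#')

The positive lookaround only admits positions where the adjacent text matches; those characters stay outside the span.
Since nothing is captured, `findall` lists the 4 matched substrings directly.

['waz', 'pd', 'zuu', 'gmeq']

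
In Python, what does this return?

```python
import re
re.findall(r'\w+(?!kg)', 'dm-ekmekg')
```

['dm', 'ekmekg']

The negative lookaround is zero-width — it rules out positions where the adjacent text would match, without consuming anything.
No capturing groups, so `findall` returns the 2 full match strings.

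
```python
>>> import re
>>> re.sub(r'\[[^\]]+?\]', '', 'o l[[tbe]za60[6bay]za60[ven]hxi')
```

'o lza60za60hxi'

Matches: at [3:9] → '[[tbe]'; at [13:19] → '[6bay]'; at [23:28] → '[ven]'.
`sub` substitutes '' at each match site.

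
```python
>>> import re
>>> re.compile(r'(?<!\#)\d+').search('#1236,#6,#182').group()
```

The negative lookahead/lookbehind blocks any match where the forbidden context is present.
The match spans [2:5] → '236'.

'236'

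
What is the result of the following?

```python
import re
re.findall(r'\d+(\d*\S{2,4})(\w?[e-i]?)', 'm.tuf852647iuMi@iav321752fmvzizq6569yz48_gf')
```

Pattern: one or more of a digit; then zero or more of a digit, then 2 to 4 of a non-whitespace character (captured); then optionally a word character, then optionally a character in [e-i] (captured).
Multiple groups make `findall` return tuples — one 2-tuple for each match.

[('iuMi', ''), ('fmvz', 'i'), ('yz48', '_g')]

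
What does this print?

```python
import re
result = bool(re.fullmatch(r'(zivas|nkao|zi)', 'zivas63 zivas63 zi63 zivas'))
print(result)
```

`fullmatch` succeeds only if the pattern covers the string from start to end.
Here the string isn't matched end-to-end, so the call returns None, and `bool(None)` is False.

False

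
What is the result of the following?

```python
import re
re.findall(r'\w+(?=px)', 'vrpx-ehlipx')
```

['vr', 'ehli']

The positive lookaround only admits positions where the adjacent text matches; those characters stay outside the span.
Scanning left to right: at [0:2] → 'vr'; at [5:9] → 'ehli'.
Since nothing is captured, `findall` lists the 2 matched substrings directly.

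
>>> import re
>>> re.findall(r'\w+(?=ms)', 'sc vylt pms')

Because the assertion is zero-width, the text it checks is not consumed and won't appear in the result.
No capturing groups, so `findall` returns the 1 full match string.

['p']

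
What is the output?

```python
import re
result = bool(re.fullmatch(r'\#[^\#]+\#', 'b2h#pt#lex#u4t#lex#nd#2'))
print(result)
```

False

`re.fullmatch` is like wrapping the pattern in `^…$` (in single-line mode).
Here there's no way to consume every character, so the call returns None, and `bool(None)` is False.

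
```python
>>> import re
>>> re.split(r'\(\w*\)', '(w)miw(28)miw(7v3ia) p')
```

['', 'miw', 'miw', ' p']

Matches to split on: at [0:3] → '(w)'; at [6:10] → '(28)'; at [13:20] → '(7v3ia)'.
The string is cut at each match, leaving 4 pieces.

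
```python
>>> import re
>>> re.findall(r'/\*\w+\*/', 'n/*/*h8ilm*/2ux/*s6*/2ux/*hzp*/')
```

`findall` yields the raw match text (3 of them) because the pattern has no groups.

['/*h8ilm*/', '/*s6*/', '/*hzp*/']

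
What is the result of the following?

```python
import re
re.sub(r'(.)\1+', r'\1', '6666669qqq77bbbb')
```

After group 1 captures some text, `\1` only succeeds where that same text appears again.
The replacement refers to a captured group, so each match is rewritten using its own captured text.

'69q7b'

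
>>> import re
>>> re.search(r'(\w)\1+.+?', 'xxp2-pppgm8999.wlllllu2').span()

(0, 3)

After group 1 captures some text, `\1` only succeeds where that same text appears again.
`re.search` tries every starting position until one works.
The match spans [0:3] → 'xxp'.
Captured: group 1 = 'x'.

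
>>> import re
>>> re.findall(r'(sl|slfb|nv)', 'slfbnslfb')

['sl', 'sl']

The regex engine tests alternatives in the order written; an earlier branch that matches wins even if a later one would match more.
Walking the string: at [0:2] match 'sl', group 1 = 'sl'; at [5:7] match 'sl', group 1 = 'sl'.
With a single group, `findall` returns only what that group captured — 2 items.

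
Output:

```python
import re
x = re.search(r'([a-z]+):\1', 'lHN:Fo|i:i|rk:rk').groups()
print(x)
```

The match spans [7:10] → 'i:i'.
Captured: group 1 = 'i'.

('i',)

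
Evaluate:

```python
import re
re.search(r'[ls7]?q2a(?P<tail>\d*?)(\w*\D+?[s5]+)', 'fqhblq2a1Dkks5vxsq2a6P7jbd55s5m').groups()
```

('', '1Dkks5vxsq2a6P7jbd55s5')

Pattern: optionally one of [ls7], then the literal 'q2', then a literal 'a'; then zero or more of a digit (lazy) (captured as 'tail'); then zero or more of a word character, then one or more of a non-digit (lazy), then one or more of one of [s5] (captured).
`re.search` scans for the first position where the pattern succeeds.
The match spans [4:30] → 'lq2a1Dkks5vxsq2a6P7jbd55s5'.
Captured: group 1 = '', group 2 = '1Dkks5vxsq2a6P7jbd55s5'.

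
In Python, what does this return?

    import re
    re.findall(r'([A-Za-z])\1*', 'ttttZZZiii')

['t', 'Z', 'i']

A backreference is literal: `\1` must see the identical characters the first group matched.
Matches: at [0:4] match 'tttt', group 1 = 't'; at [4:7] match 'ZZZ', group 1 = 'Z'; at [7:10] match 'iii', group 1 = 'i'.
Because there's exactly one group, `findall` drops the full match and keeps group 1 from each hit.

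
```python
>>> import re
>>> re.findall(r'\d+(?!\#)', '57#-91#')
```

A negative assertion filters positions out without eating any characters.
Walking the string: at [0:1] → '5'; at [4:5] → '9'.
No capturing groups, so `findall` returns the 2 full match strings.

['5', '9']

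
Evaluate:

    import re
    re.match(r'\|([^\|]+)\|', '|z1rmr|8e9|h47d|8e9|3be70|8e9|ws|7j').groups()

The match spans [0:7] → '|z1rmr|'.
Captured: group 1 = 'z1rmr'.

('z1rmr',)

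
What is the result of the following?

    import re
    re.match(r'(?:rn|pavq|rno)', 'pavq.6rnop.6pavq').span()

`re.match` won't scan ahead — the pattern has to work from the very first character.
The match spans [0:4] → 'pavq'.

(0, 4)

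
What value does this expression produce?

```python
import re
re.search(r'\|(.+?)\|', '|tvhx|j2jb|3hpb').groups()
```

Lazy quantifiers expand one character at a time until the remainder of the pattern can match.
`re.search` tries every starting position until one works.
The match spans [0:6] → '|tvhx|'.
Captured: group 1 = 'tvhx'.

('tvhx',)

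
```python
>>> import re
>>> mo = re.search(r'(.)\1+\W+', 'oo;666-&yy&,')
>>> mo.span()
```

After group 1 captures some text, `\1` only succeeds where that same text appears again.
Unlike `match`, `search` isn't anchored — it looks for the pattern anywhere in the string.
The match spans [0:3] → 'oo;'.
Captured: group 1 = 'o'.

(0, 3)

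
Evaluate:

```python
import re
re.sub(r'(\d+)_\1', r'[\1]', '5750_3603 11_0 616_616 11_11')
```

A backreference is literal: `\1` must see the identical characters the first group matched.
`\1` in the replacement pulls in group 1's text for each match.

'5750_3603 11_0 [616] [11]'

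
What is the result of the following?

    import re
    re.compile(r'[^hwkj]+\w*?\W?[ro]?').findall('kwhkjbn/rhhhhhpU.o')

The pattern matches one or more of any character except [hwkj], then zero or more of a word character (lazy); then optionally a non-word character, then optionally one of [ro].
With the lazy modifier that quantifier settles for the fewest repetitions that let the rest of the pattern succeed (the atoms after it are unaffected and can still be greedy).
Matches: at [5:9] → 'bn/r'; at [14:18] → 'pU.o'.
Since nothing is captured, `findall` lists the 2 matched substrings directly.

['bn/r', 'pU.o']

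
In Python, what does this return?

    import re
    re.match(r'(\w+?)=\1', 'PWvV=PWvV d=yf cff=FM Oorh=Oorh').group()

With `match`, the pattern is implicitly anchored at the beginning.
The match spans [0:9] → 'PWvV=PWvV'.

'PWvV=PWvV'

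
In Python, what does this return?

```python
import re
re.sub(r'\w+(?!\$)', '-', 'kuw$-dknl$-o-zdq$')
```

'-w$--l$----q$'

Because the assertion is negative and zero-width, positions next to the forbidden text are skipped.
Matches: at [0:2] → 'ku'; at [5:8] → 'dkn'; at [11:12] → 'o'; at [13:15] → 'zd'.
Each match is replaced by '-'.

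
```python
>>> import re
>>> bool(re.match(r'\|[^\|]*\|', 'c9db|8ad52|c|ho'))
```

False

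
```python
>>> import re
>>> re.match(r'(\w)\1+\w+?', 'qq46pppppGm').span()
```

(0, 3)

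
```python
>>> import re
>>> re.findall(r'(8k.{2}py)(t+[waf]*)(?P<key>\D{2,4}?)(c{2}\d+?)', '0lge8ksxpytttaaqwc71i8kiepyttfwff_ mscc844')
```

[('8kiepy', 'ttfwff', '_ ms', 'cc8')]

A `+?`/`*?`/`{m,n}?` starts at its minimum and grows only as far as needed for what follows to match.
With 4 capturing groups, `findall` returns a 4-tuple per match.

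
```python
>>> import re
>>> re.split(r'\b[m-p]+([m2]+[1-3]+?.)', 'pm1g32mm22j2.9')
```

['', 'm1g', '32mm22j2.9']

This matches a word boundary (`\b`, zero-width); then one or more of a character in [m-p]; then one or more of one of [m2], then one or more of a character in [1-3] (lazy), then any character (captured).
The group in the pattern means `split` returns the separators' captures alongside the pieces.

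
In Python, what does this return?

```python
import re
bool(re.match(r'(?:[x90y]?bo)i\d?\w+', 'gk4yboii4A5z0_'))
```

False

The pattern matches optionally one of [x90y], then the literal 'bo' (non-capturing group); then a literal 'i', then optionally a digit; then one or more of a word character.
`re.match` won't scan ahead — the pattern has to work from the very first character.
Here the string doesn't start with a match, so the call returns None, and `bool(None)` is False.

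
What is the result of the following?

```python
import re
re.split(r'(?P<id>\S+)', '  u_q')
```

['  ', 'u_q', '']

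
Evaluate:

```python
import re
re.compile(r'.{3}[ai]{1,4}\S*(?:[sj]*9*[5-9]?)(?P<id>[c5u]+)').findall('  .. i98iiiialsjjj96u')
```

`findall` collects group 1 from the one match (1 total).

['u']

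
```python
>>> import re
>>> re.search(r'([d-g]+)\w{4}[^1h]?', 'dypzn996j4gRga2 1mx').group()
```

The pattern matches one or more of a character in [d-g] (captured); then exactly 4 of a word character, then optionally any character except [1h].
Unlike `match`, `search` isn't anchored — it looks for the pattern anywhere in the string.
The match spans [0:6] → 'dypzn9'.
Captured: group 1 = 'd'.

'dypzn9'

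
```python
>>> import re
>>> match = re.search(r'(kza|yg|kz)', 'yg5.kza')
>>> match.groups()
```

('yg',)

The match spans [0:2] → 'yg'.
Captured: group 1 = 'yg'.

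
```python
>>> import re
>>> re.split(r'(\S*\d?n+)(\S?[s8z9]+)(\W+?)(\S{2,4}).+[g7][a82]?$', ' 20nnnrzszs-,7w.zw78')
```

[' ', '20nnn', 'rzszs', '-', ',7w.', '']

Lazy quantifiers expand one character at a time until the remainder of the pattern can match.
Because the pattern has a capturing group, `split` also inserts each captured text between the pieces.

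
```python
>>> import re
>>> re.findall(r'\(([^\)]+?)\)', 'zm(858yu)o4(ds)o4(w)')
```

Walking the string: at [2:9] match '(858yu)', group 1 = '858yu'; at [11:15] match '(ds)', group 1 = 'ds'; at [17:20] match '(w)', group 1 = 'w'.
`findall` collects group 1 from each match (3 total).

['858yu', 'ds', 'w']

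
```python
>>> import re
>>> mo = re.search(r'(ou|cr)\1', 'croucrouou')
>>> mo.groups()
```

('ou',)

The match spans [6:10] → 'ouou'.
Captured: group 1 = 'ou'.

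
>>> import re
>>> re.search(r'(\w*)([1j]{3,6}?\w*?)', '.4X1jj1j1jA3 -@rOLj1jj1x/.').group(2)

The match spans [1:10] → '4X1jj1j1j'.
Captured: group 1 = '4X1jj1', group 2 = 'j1j'.

'j1j'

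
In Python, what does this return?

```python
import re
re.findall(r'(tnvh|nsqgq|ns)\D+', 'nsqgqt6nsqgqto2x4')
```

['nsqgq', 'nsqgq']

Alternation tries branches left to right and keeps the first one that lets the overall match succeed at that position.
Matches: at [0:6] match 'nsqgqt', group 1 = 'nsqgq'; at [7:14] match 'nsqgqto', group 1 = 'nsqgq'.
One capturing group, so `findall` returns just the captured substring from each match — 2 in all.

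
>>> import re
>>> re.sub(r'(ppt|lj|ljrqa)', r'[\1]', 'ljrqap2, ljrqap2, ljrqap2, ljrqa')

The regex engine tests alternatives in the order written; an earlier branch that matches wins even if a later one would match more.
Matches: at [0:2] → 'lj'; at [9:11] → 'lj'; at [18:20] → 'lj'; at [27:29] → 'lj'.
Each match is replaced using the text its own group 1 captured.

'[lj]rqap2, [lj]rqap2, [lj]rqap2, [lj]rqa'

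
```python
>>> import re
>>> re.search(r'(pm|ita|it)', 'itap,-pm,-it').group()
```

Alternation isn't longest-match — the leftmost alternative that fits at this position is chosen.
`re.search` scans for the first position where the pattern succeeds.
The match spans [0:3] → 'ita'.
Captured: group 1 = 'ita'.

'ita'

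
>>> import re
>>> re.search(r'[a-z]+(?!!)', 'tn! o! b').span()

A negative assertion filters positions out without eating any characters.
The match spans [0:1] → 't'.

(0, 1)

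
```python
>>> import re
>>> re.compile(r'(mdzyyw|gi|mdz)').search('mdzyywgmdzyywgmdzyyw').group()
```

The regex engine tests alternatives in the order written; an earlier branch that matches wins even if a later one would match more.
The match spans [0:6] → 'mdzyyw'.

'mdzyyw'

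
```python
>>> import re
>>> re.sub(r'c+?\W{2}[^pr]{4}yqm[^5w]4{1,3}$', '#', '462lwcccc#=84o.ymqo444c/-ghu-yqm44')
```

'462lwcccc#=84o.ymqo444#'

Each match is replaced by '#'.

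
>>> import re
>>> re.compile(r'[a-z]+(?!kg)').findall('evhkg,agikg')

['evhkg', 'agikg']

A negative assertion filters positions out without eating any characters.
Walking the string: at [0:5] → 'evhkg'; at [6:11] → 'agikg'.
`findall` yields the raw match text (2 of them) because the pattern has no groups.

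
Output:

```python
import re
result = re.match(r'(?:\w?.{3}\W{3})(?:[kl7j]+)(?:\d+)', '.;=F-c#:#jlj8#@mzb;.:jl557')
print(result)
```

None

`match` is anchored at position 0; if the pattern doesn't fit there, it returns None.
Here the string doesn't start with a match, so the call returns None.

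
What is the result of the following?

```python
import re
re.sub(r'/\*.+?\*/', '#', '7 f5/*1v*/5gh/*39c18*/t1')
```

'7 f5#5gh#t1'

With the lazy modifier that quantifier settles for the fewest repetitions that let the rest of the pattern succeed (the atoms after it are unaffected and can still be greedy).
Each match is replaced by '#'.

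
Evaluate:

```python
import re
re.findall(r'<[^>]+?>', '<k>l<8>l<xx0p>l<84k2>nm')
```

Since nothing is captured, `findall` lists the 4 matched substrings directly.

['<k>', '<8>', '<xx0p>', '<84k2>']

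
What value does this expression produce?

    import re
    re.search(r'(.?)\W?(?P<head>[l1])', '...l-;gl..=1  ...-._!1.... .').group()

This matches optionally any character (captured); then optionally a non-word character; then one of [l1] (captured as 'head').
The match spans [1:4] → '..l'.

'..l'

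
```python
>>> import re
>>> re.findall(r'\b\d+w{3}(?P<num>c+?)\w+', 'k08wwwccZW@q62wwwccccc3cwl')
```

[]

One capturing group, so `findall` returns just the captured substring from each match — 0 in all.
Nothing in the string satisfies the pattern, so the list is empty.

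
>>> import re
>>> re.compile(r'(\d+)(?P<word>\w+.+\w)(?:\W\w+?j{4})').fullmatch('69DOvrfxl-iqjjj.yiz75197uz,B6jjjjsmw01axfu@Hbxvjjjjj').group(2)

Pattern: one or more of a digit (captured); then one or more of a word character, then one or more of any character, then a word character (captured as 'word'); then a non-word character, then one or more of a word character (lazy), then exactly 4 of the literal 'j' (non-capturing group).
For `fullmatch`, every character of the input must be accounted for by the pattern.
The match spans [0:52] → '69DOvrfxl-iqjjj.yiz75197uz,B6jjjjsmw01axfu@Hbxvjjjjj'.
Captured: group 1 = '69', group 2 = 'DOvrfxl-iqjjj.yiz75197uz,B6jjjjsmw01axfu'.

'DOvrfxl-iqjjj.yiz75197uz,B6jjjjsmw01axfu'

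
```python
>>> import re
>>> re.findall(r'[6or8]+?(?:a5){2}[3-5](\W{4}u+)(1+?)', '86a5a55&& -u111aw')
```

The pattern matches one or more of one of [6or8] (lazy); then the literal 'a5' repeated 2 times, then a character in [3-5]; then exactly 4 of a non-word character, then one or more of a literal 'u' (captured); then one or more of a literal '1' (lazy) (captured).
Lazy quantifiers expand one character at a time until the remainder of the pattern can match.
Matches: at [0:13] match '86a5a55&& -u1', groups = ('&& -u', '1').
With 2 capturing groups, `findall` returns a 2-tuple per match.

[('&& -u', '1')]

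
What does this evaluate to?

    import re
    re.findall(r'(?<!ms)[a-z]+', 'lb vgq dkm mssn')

['lb', 'vgq', 'dkm', 'mssn']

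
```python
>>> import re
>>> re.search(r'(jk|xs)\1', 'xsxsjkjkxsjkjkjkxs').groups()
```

('xs',)

The backreference `\1` re-matches whatever the first group consumed, character for character.
`re.search` tries every starting position until one works.
The match spans [0:4] → 'xsxs'.
Captured: group 1 = 'xs'.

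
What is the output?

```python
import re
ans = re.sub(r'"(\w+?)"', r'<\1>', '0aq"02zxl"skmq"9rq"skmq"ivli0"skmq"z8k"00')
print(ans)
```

0aq<02zxl>skmq<9rq>skmq<ivli0>skmq<z8k>00

`\1` in the replacement pulls in group 1's text for each match.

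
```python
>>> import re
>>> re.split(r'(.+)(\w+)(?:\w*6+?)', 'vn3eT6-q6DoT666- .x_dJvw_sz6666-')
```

Pattern: one or more of any character (captured); then one or more of a word character (captured); then zero or more of a word character, then one or more of the literal '6' (lazy) (non-capturing group).
Matches to split on: at [0:31] → 'vn3eT6-q6DoT666- .x_dJvw_sz6666'.
The group in the pattern means `split` returns the separators' captures alongside the pieces.

['', 'vn3eT6-q6DoT666- .x_dJvw_sz66', '6', '-']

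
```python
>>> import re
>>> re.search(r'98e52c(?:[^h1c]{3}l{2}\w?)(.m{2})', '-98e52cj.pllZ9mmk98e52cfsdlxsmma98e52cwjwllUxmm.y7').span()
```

(1, 16)

This matches the literal '98e', then the literal '52c'; then exactly 3 of any character except [h1c], then exactly 2 of a literal 'l', then optionally a word character (non-capturing group); then any character, then exactly 2 of a literal 'm' (captured).
`search` walks the string left to right and returns the first match it finds.
The match spans [1:16] → '98e52cj.pllZ9mm'.
Captured: group 1 = '9mm'.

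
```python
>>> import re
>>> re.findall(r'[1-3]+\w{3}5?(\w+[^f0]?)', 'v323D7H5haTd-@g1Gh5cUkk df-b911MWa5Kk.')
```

['haTd-', 'cUkk ', 'Kk.']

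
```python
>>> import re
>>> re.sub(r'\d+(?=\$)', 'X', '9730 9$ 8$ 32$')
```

'9730 X$ X$ X$'

Because the assertion is zero-width, the text it checks is not consumed and won't appear in the result.
`sub` substitutes 'X' at each match site.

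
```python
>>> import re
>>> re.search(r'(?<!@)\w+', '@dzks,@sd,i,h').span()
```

(2, 5)

Because the assertion is negative and zero-width, positions next to the forbidden text are skipped.
Unlike `match`, `search` isn't anchored — it looks for the pattern anywhere in the string.
The match spans [2:5] → 'zks'.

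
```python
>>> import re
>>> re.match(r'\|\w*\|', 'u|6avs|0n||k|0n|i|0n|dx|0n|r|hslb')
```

None

With `match`, the pattern is implicitly anchored at the beginning.
Here position 0 doesn't satisfy it, so the call returns None.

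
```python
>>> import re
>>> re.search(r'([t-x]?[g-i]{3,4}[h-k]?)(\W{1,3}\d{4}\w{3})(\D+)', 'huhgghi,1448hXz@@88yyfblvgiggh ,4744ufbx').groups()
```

The pattern matches optionally a character in [t-x], then 3 to 4 of a character in [g-i], then optionally a character in [h-k] (captured); then 1 to 3 of a non-word character, then exactly 4 of a digit, then exactly 3 of a word character (captured); then one or more of a non-digit (captured).
`re.search` tries every starting position until one works.
The match spans [1:17] → 'uhgghi,1448hXz@@'.
Captured: group 1 = 'uhgghi', group 2 = ',1448hXz', group 3 = '@@'.

('uhgghi', ',1448hXz', '@@')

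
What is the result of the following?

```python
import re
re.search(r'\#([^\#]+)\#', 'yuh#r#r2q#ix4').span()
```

(3, 6)

`search` walks the string left to right and returns the first match it finds.
The match spans [3:6] → '#r#'.
Captured: group 1 = 'r'.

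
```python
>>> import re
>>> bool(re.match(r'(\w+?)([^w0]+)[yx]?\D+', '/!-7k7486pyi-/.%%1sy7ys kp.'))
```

False

`match` is anchored at position 0; if the pattern doesn't fit there, it returns None.
Here position 0 doesn't satisfy it, so the call returns None, and `bool(None)` is False.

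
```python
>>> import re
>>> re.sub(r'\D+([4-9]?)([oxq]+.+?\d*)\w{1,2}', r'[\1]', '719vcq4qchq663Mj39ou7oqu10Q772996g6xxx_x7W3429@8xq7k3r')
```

This matches one or more of a non-digit; then optionally a character in [4-9] (captured); then one or more of one of [oxq], then one or more of any character (lazy), then zero or more of a digit (captured); then 1 to 2 of a word character.
Each match is replaced using the text its own group 1 captured.

'719[4]663Mj39[7]72996[6]W3429[8]r'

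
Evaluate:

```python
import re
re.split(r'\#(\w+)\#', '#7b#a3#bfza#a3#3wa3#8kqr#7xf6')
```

Matches to split on: at [0:4] → '#7b#'; at [6:12] → '#bfza#'; at [14:20] → '#3wa3#'.
Because the pattern has a capturing group, `split` also inserts each captured text between the pieces.

['', '7b', 'a3', 'bfza', 'a3', '3wa3', '8kqr#7xf6']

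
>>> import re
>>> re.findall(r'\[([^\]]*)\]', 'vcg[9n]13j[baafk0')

['9n']

With a single group, `findall` returns only what that group captured — 1 item.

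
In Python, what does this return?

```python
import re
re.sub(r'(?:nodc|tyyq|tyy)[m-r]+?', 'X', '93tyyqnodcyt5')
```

'93Xodcyt5'

Branches in `(...|...)` are attempted left-to-right; the first branch that allows the whole pattern to succeed is taken.
`sub` substitutes 'X' at each match site.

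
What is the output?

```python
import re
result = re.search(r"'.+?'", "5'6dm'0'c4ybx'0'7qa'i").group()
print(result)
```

`re.search` scans for the first position where the pattern succeeds.
The match spans [1:6] → "'6dm'".

'6dm'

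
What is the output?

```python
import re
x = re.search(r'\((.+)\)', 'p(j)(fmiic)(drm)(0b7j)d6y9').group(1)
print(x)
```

j)(fmiic)(drm)(0b7j

Unlike `match`, `search` isn't anchored — it looks for the pattern anywhere in the string.
The match spans [1:22] → '(j)(fmiic)(drm)(0b7j)'.
Captured: group 1 = 'j)(fmiic)(drm)(0b7j'.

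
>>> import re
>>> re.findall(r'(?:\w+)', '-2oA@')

['2oA']

No capturing groups, so `findall` returns the 1 full match string.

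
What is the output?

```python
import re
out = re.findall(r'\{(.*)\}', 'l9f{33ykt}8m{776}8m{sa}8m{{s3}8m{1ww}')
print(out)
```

Because there's exactly one group, `findall` drops the full match and keeps group 1 from the one hit.

['33ykt}8m{776}8m{sa}8m{{s3}8m{1ww']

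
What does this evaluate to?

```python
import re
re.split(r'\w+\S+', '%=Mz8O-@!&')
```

The pattern matches one or more of a word character; then one or more of a non-whitespace character.
Matches to split on: at [2:10] → 'Mz8O-@!&'.
The string is cut at each match, leaving 2 pieces.

['%=', '']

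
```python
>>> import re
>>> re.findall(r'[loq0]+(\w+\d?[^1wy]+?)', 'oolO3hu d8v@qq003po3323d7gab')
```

Pattern: one or more of one of [loq0]; then one or more of a word character, then optionally a digit, then one or more of any character except [1wy] (lazy) (captured).
Because the quantifier is non-greedy, it stops expanding at the earliest point where the rest of the pattern can succeed.
Matches: at [0:8] match 'oolO3hu ', group 1 = 'O3hu '; at [12:28] match 'qq003po3323d7gab', group 1 = '3po3323d7gab'.
`findall` collects group 1 from each match (2 total).

['O3hu ', '3po3323d7gab']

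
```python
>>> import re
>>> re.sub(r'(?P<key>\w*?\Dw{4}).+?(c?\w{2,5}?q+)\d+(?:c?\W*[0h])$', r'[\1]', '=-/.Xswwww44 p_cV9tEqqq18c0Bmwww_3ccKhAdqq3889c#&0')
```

'=-/.[Xswwww]'

Each match is replaced using the text its own group 1 captured.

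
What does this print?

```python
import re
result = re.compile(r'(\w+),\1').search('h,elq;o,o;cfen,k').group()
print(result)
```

After group 1 captures some text, `\1` only succeeds where that same text appears again.
The match spans [6:9] → 'o,o'.

o,o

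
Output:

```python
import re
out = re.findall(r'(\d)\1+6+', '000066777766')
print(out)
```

A backreference is literal: `\1` must see the identical characters the first group matched.
Walking the string: at [0:6] match '000066', group 1 = '0'; at [6:12] match '777766', group 1 = '7'.
`findall` collects group 1 from each match (2 total).

['0', '7']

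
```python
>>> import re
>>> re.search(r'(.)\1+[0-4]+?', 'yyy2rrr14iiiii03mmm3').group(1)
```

After group 1 captures some text, `\1` only succeeds where that same text appears again.
`search` walks the string left to right and returns the first match it finds.
The match spans [0:4] → 'yyy2'.
Captured: group 1 = 'y'.

'y'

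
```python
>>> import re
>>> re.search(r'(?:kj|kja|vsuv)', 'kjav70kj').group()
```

Alternation isn't longest-match — the leftmost alternative that fits at this position is chosen.
Unlike `match`, `search` isn't anchored — it looks for the pattern anywhere in the string.
The match spans [0:2] → 'kj'.

'kj'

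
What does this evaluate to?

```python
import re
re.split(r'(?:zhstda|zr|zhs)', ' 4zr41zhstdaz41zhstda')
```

[' 4', '41', 'z41', '']

Branches in `(...|...)` are attempted left-to-right; the first branch that allows the whole pattern to succeed is taken.
Matches to split on: at [2:4] → 'zr'; at [6:12] → 'zhstda'; at [15:21] → 'zhstda'.
`split` removes every match and returns the 4 fragments in between.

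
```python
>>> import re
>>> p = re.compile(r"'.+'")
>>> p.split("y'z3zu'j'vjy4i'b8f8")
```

The string is cut at each match, leaving 2 pieces.

['y', 'b8f8']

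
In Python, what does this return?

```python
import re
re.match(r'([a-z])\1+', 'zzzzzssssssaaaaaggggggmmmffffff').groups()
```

('z',)

The match spans [0:5] → 'zzzzz'.
Captured: group 1 = 'z'.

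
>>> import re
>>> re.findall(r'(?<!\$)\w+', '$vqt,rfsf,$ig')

['qt', 'rfsf', 'g']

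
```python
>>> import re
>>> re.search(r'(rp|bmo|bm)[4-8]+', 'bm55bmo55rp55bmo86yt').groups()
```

The match spans [0:4] → 'bm55'.
Captured: group 1 = 'bm'.

('bm',)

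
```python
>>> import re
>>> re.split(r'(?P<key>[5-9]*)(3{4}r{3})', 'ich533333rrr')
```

['ich53', '', '3333rrr', '']

`re.split` interleaves the captured-group text with the surrounding fragments.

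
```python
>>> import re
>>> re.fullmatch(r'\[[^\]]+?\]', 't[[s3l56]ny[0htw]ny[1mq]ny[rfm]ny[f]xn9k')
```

None

`fullmatch` succeeds only if the pattern covers the string from start to end.
Here the pattern can't cover the whole string, so the call returns None.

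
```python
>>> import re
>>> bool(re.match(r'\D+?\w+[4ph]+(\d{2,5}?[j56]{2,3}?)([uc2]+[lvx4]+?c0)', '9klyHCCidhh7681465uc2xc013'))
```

Pattern: one or more of a non-digit (lazy); then one or more of a word character, then one or more of one of [4ph]; then 2 to 5 of a digit (lazy), then 2 to 3 of one of [j56] (lazy) (captured); then one or more of one of [uc2], then one or more of one of [lvx4] (lazy), then the literal 'c0' (captured).
With `match`, the pattern is implicitly anchored at the beginning.
Here the string doesn't start with a match, so the call returns None, and `bool(None)` is False.

False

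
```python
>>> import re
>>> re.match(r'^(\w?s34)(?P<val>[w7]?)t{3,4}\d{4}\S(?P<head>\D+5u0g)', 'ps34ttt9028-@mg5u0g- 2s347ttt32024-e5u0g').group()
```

'ps34ttt9028-@mg5u0g'

`match` is anchored at position 0; if the pattern doesn't fit there, it returns None.
The match spans [0:19] → 'ps34ttt9028-@mg5u0g'.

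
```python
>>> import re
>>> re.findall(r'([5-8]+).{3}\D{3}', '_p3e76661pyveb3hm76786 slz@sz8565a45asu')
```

['7666', '76786', '8565']

Pattern: one or more of a character in [5-8] (captured); then exactly 3 of any character, then exactly 3 of a non-digit.
Walking the string: at [4:14] match '76661pyveb', group 1 = '7666'; at [17:28] match '76786 slz@s', group 1 = '76786'; at [29:39] match '8565a45asu', group 1 = '8565'.
Because there's exactly one group, `findall` drops the full match and keeps group 1 from each hit.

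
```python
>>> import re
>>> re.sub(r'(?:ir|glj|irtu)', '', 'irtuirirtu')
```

'tutu'

Branches in `(...|...)` are attempted left-to-right; the first branch that allows the whole pattern to succeed is taken.
Matches: at [0:2] → 'ir'; at [4:6] → 'ir'; at [6:8] → 'ir'.
`sub` substitutes '' at each match site.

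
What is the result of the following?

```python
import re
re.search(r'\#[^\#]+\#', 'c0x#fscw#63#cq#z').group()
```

'#fscw#'

Unlike `match`, `search` isn't anchored — it looks for the pattern anywhere in the string.
The match spans [3:9] → '#fscw#'.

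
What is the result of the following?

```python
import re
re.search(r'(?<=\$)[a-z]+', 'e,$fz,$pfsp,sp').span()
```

(3, 5)

The positive lookaround only admits positions where the adjacent text matches; those characters stay outside the span.
Unlike `match`, `search` isn't anchored — it looks for the pattern anywhere in the string.
The match spans [3:5] → 'fz'.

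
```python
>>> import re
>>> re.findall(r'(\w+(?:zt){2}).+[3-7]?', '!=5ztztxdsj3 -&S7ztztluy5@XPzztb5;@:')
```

['5ztzt']

The pattern matches one or more of a word character, then the literal 'zt' repeated 2 times (captured); then one or more of any character, then optionally a character in [3-7].
Matches: at [2:36] match '5ztztxdsj3 -&S7ztztluy5@XPzztb5;@:', group 1 = '5ztzt'.
`findall` collects group 1 from the one match (1 total).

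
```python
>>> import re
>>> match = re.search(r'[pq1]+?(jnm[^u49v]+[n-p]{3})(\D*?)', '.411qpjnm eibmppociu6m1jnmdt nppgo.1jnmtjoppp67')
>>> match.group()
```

'11qpjnm eibmppo'

The pattern matches one or more of one of [pq1] (lazy); then the literal 'jnm', then one or more of any character except [u49v], then exactly 3 of a character in [n-p] (captured); then zero or more of a non-digit (lazy) (captured).
`search` walks the string left to right and returns the first match it finds.
The match spans [2:17] → '11qpjnm eibmppo'.
Captured: group 1 = 'jnm eibmppo', group 2 = ''.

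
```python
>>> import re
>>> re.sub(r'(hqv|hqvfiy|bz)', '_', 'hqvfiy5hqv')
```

'_fiy5_'

`|` is ordered: at each position the engine commits to the first alternative that works.
Matches: at [0:3] → 'hqv'; at [7:10] → 'hqv'.
Every occurrence is swapped for '_'.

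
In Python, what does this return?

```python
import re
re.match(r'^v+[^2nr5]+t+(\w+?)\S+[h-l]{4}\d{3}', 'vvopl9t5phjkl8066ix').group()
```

'vvopl9t5phjkl806'

Pattern: anchored at the start of the string; then one or more of the literal 'v', then one or more of any character except [2nr5], then one or more of a literal 't'; then one or more of a word character (lazy) (captured); then one or more of a non-whitespace character, then exactly 4 of a character in [h-l], then exactly 3 of a digit.
`match` is anchored at position 0; if the pattern doesn't fit there, it returns None.
The match spans [0:16] → 'vvopl9t5phjkl806'.
Captured: group 1 = '5'.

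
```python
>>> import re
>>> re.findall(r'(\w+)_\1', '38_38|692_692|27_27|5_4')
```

['38', '692', '27']

`\1` is not a pattern — it's the concrete string captured by group 1, re-applied verbatim.
Walking the string: at [0:5] match '38_38', group 1 = '38'; at [6:13] match '692_692', group 1 = '692'; at [14:19] match '27_27', group 1 = '27'.
`findall` collects group 1 from each match (3 total).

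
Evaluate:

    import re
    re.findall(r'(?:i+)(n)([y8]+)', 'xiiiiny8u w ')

[('n', 'y8')]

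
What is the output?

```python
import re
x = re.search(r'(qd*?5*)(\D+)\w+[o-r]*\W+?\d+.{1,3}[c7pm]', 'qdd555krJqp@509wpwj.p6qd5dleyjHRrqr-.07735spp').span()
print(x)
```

The pattern matches a literal 'q', then zero or more of the literal 'd' (lazy), then zero or more of a literal '5' (captured); then one or more of a non-digit (captured); then one or more of a word character, then zero or more of a character in [o-r], then one or more of a non-word character (lazy); then one or more of a digit; then 1 to 3 of any character, then one of [c7pm].
`re.search` scans for the first position where the pattern succeeds.
The match spans [0:17] → 'qdd555krJqp@509wp'.
Captured: group 1 = 'q', group 2 = 'dd'.

(0, 17)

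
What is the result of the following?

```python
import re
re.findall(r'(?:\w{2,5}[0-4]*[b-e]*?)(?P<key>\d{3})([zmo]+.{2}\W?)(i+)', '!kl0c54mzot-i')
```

[]

`findall` packs the 3 group values into a tuple for every match.
Nothing in the string satisfies the pattern, so the list is empty.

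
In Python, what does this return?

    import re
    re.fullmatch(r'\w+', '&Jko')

None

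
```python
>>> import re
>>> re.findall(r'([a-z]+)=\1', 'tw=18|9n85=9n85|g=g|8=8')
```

['g']

`\1` is not a pattern — it's the concrete string captured by group 1, re-applied verbatim.
One capturing group, so `findall` returns just the captured substring from the one match — 1 in all.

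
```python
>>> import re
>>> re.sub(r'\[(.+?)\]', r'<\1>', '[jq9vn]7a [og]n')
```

Lazy quantifiers expand one character at a time until the remainder of the pattern can match.
Matches: at [0:7] → '[jq9vn]'; at [10:14] → '[og]'.
The replacement refers to a captured group, so each match is rewritten using its own captured text.

'<jq9vn>7a <og>n'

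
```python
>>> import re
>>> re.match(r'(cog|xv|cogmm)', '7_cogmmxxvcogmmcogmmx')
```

None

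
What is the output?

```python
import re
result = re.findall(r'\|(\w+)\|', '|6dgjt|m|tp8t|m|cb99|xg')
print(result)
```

Matches: at [0:7] match '|6dgjt|', group 1 = '6dgjt'; at [8:14] match '|tp8t|', group 1 = 'tp8t'; at [15:21] match '|cb99|', group 1 = 'cb99'.
With a single group, `findall` returns only what that group captured — 3 items.

['6dgjt', 'tp8t', 'cb99']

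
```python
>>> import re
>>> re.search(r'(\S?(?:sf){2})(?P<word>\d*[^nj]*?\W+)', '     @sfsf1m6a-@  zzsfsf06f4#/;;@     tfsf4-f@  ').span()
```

(5, 18)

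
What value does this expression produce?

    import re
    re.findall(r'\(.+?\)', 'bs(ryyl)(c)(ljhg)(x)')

The `?` after the quantifier makes it lazy — it takes as little as possible before letting the rest of the pattern try.
Walking the string: at [2:8] → '(ryyl)'; at [8:11] → '(c)'; at [11:17] → '(ljhg)'; at [17:20] → '(x)'.
With no groups in the pattern, `findall` gives back each whole match — 4 here.

['(ryyl)', '(c)', '(ljhg)', '(x)']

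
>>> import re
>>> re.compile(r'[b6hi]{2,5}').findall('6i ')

Since nothing is captured, `findall` lists the 1 matched substring directly.

['6i']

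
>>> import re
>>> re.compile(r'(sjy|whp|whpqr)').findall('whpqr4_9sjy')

['whp', 'sjy']

Branches in `(...|...)` are attempted left-to-right; the first branch that allows the whole pattern to succeed is taken.
Scanning left to right: at [0:3] match 'whp', group 1 = 'whp'; at [8:11] match 'sjy', group 1 = 'sjy'.
With a single group, `findall` returns only what that group captured — 2 items.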